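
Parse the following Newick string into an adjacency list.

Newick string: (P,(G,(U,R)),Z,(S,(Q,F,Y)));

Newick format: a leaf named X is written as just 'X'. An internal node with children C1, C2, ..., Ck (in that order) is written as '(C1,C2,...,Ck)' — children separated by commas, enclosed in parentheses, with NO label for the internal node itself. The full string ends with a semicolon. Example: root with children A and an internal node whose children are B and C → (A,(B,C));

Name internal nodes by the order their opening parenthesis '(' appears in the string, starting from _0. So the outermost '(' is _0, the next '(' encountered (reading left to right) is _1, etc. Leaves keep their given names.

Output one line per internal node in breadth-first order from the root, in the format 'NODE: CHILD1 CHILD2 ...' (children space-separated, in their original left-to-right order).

Answer: _0: P _1 Z _3
_1: G _2
_3: S _4
_2: U R
_4: Q F Y

Derivation:
Input: (P,(G,(U,R)),Z,(S,(Q,F,Y)));
Scanning left-to-right, naming '(' by encounter order:
  pos 0: '(' -> open internal node _0 (depth 1)
  pos 3: '(' -> open internal node _1 (depth 2)
  pos 6: '(' -> open internal node _2 (depth 3)
  pos 10: ')' -> close internal node _2 (now at depth 2)
  pos 11: ')' -> close internal node _1 (now at depth 1)
  pos 15: '(' -> open internal node _3 (depth 2)
  pos 18: '(' -> open internal node _4 (depth 3)
  pos 24: ')' -> close internal node _4 (now at depth 2)
  pos 25: ')' -> close internal node _3 (now at depth 1)
  pos 26: ')' -> close internal node _0 (now at depth 0)
Total internal nodes: 5
BFS adjacency from root:
  _0: P _1 Z _3
  _1: G _2
  _3: S _4
  _2: U R
  _4: Q F Y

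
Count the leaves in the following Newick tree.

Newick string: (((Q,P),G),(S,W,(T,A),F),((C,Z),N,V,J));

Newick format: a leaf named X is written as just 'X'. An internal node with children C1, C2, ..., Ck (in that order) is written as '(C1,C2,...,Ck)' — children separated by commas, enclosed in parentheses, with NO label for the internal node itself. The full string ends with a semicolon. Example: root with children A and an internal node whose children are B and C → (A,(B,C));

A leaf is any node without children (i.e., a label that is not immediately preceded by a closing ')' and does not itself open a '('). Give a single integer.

Answer: 13

Derivation:
Newick: (((Q,P),G),(S,W,(T,A),F),((C,Z),N,V,J));
Scan left-to-right; a leaf is any maximal label run not followed by '(':
  pos 3: leaf 'Q' → count = 1
  pos 5: leaf 'P' → count = 2
  pos 8: leaf 'G' → count = 3
  pos 12: leaf 'S' → count = 4
  pos 14: leaf 'W' → count = 5
  pos 17: leaf 'T' → count = 6
  pos 19: leaf 'A' → count = 7
  pos 22: leaf 'F' → count = 8
  pos 27: leaf 'C' → count = 9
  pos 29: leaf 'Z' → count = 10
  pos 32: leaf 'N' → count = 11
  pos 34: leaf 'V' → count = 12
  pos 36: leaf 'J' → count = 13
Total leaves: 13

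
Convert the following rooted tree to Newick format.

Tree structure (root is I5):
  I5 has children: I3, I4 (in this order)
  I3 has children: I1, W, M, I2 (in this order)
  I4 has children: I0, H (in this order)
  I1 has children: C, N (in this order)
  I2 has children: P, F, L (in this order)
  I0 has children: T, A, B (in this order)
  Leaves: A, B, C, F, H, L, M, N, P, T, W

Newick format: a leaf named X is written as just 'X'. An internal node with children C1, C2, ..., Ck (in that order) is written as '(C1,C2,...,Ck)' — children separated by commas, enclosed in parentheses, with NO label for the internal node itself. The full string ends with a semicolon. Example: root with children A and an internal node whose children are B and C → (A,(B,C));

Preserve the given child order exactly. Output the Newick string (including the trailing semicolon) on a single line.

Answer: (((C,N),W,M,(P,F,L)),((T,A,B),H));

Derivation:
internal I5 with children ['I3', 'I4']
  internal I3 with children ['I1', 'W', 'M', 'I2']
    internal I1 with children ['C', 'N']
      leaf 'C' → 'C'
      leaf 'N' → 'N'
    → '(C,N)'
    leaf 'W' → 'W'
    leaf 'M' → 'M'
    internal I2 with children ['P', 'F', 'L']
      leaf 'P' → 'P'
      leaf 'F' → 'F'
      leaf 'L' → 'L'
    → '(P,F,L)'
  → '((C,N),W,M,(P,F,L))'
  internal I4 with children ['I0', 'H']
    internal I0 with children ['T', 'A', 'B']
      leaf 'T' → 'T'
      leaf 'A' → 'A'
      leaf 'B' → 'B'
    → '(T,A,B)'
    leaf 'H' → 'H'
  → '((T,A,B),H)'
→ '(((C,N),W,M,(P,F,L)),((T,A,B),H))'
Final: (((C,N),W,M,(P,F,L)),((T,A,B),H));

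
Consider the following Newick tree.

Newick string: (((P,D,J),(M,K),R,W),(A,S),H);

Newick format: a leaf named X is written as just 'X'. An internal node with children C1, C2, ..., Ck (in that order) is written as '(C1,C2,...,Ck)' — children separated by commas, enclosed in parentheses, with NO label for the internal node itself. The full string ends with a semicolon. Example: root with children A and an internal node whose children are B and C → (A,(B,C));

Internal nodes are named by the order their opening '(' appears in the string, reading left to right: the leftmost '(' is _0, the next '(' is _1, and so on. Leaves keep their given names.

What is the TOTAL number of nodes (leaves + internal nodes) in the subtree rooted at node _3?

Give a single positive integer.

Newick: (((P,D,J),(M,K),R,W),(A,S),H);
Locate _3: it is the '(' at position 10 (the 4th '(' reading left to right).
Query: subtree rooted at _3
_3: subtree_size = 1 + 2
  M: subtree_size = 1 + 0
  K: subtree_size = 1 + 0
Total subtree size of _3: 3

Answer: 3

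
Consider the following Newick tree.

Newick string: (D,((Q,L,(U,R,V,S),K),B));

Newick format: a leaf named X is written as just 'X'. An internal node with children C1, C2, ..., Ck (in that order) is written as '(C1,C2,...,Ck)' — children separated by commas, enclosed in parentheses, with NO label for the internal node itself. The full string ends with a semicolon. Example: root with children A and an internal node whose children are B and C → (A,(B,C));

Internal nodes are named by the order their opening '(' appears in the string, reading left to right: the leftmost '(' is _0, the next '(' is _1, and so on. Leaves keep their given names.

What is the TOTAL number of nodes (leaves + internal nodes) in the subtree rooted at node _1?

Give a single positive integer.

Newick: (D,((Q,L,(U,R,V,S),K),B));
Locate _1: it is the '(' at position 3 (the 2nd '(' reading left to right).
Query: subtree rooted at _1
_1: subtree_size = 1 + 10
  _2: subtree_size = 1 + 8
    Q: subtree_size = 1 + 0
    L: subtree_size = 1 + 0
    _3: subtree_size = 1 + 4
      U: subtree_size = 1 + 0
      R: subtree_size = 1 + 0
      V: subtree_size = 1 + 0
      S: subtree_size = 1 + 0
    K: subtree_size = 1 + 0
  B: subtree_size = 1 + 0
Total subtree size of _1: 11

Answer: 11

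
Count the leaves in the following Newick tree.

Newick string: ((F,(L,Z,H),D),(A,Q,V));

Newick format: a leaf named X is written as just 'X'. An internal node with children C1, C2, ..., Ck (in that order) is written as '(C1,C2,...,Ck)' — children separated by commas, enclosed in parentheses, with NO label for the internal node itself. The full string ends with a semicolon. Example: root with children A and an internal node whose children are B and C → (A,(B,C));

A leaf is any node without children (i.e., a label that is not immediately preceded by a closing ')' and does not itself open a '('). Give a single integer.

Answer: 8

Derivation:
Newick: ((F,(L,Z,H),D),(A,Q,V));
Scan left-to-right; a leaf is any maximal label run not followed by '(':
  pos 2: leaf 'F' → count = 1
  pos 5: leaf 'L' → count = 2
  pos 7: leaf 'Z' → count = 3
  pos 9: leaf 'H' → count = 4
  pos 12: leaf 'D' → count = 5
  pos 16: leaf 'A' → count = 6
  pos 18: leaf 'Q' → count = 7
  pos 20: leaf 'V' → count = 8
Total leaves: 8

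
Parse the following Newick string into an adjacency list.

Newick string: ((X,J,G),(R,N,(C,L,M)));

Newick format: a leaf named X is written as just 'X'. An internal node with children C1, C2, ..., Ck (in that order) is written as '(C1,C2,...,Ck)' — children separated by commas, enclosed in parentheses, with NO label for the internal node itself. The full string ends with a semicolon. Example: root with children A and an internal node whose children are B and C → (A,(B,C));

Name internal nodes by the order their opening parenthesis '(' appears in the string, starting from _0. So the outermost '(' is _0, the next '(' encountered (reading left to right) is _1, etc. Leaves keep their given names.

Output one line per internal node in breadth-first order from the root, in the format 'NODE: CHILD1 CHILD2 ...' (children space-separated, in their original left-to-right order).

Answer: _0: _1 _2
_1: X J G
_2: R N _3
_3: C L M

Derivation:
Input: ((X,J,G),(R,N,(C,L,M)));
Scanning left-to-right, naming '(' by encounter order:
  pos 0: '(' -> open internal node _0 (depth 1)
  pos 1: '(' -> open internal node _1 (depth 2)
  pos 7: ')' -> close internal node _1 (now at depth 1)
  pos 9: '(' -> open internal node _2 (depth 2)
  pos 14: '(' -> open internal node _3 (depth 3)
  pos 20: ')' -> close internal node _3 (now at depth 2)
  pos 21: ')' -> close internal node _2 (now at depth 1)
  pos 22: ')' -> close internal node _0 (now at depth 0)
Total internal nodes: 4
BFS adjacency from root:
  _0: _1 _2
  _1: X J G
  _2: R N _3
  _3: C L M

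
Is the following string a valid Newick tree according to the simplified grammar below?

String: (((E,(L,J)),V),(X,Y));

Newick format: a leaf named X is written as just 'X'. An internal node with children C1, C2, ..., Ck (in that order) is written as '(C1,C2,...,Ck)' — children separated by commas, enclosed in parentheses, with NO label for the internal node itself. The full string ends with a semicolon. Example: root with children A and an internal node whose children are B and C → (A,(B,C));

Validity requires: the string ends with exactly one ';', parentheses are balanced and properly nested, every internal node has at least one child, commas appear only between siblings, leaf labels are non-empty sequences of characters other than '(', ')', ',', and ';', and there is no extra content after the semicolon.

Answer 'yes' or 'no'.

Input: (((E,(L,J)),V),(X,Y));
Paren balance: 5 '(' vs 5 ')' OK
Ends with single ';': True
Full parse: OK
Valid: True

Answer: yes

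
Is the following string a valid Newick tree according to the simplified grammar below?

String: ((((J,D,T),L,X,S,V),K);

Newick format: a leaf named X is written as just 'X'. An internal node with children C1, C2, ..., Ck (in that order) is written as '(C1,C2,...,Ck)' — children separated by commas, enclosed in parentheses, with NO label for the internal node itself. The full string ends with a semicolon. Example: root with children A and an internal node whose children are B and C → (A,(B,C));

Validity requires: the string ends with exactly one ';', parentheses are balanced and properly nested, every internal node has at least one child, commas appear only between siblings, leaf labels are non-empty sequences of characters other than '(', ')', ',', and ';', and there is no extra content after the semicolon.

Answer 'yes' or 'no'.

Input: ((((J,D,T),L,X,S,V),K);
Paren balance: 4 '(' vs 3 ')' MISMATCH
Ends with single ';': True
Full parse: FAILS (expected , or ) at pos 22)
Valid: False

Answer: no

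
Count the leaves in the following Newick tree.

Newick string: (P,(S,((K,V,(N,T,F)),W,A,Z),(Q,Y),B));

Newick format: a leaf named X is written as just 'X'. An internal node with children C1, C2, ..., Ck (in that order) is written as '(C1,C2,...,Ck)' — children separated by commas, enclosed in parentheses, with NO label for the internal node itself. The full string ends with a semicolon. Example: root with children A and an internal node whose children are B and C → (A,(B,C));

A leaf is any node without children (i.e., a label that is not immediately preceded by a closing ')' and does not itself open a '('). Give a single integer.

Newick: (P,(S,((K,V,(N,T,F)),W,A,Z),(Q,Y),B));
Scan left-to-right; a leaf is any maximal label run not followed by '(':
  pos 1: leaf 'P' → count = 1
  pos 4: leaf 'S' → count = 2
  pos 8: leaf 'K' → count = 3
  pos 10: leaf 'V' → count = 4
  pos 13: leaf 'N' → count = 5
  pos 15: leaf 'T' → count = 6
  pos 17: leaf 'F' → count = 7
  pos 21: leaf 'W' → count = 8
  pos 23: leaf 'A' → count = 9
  pos 25: leaf 'Z' → count = 10
  pos 29: leaf 'Q' → count = 11
  pos 31: leaf 'Y' → count = 12
  pos 34: leaf 'B' → count = 13
Total leaves: 13

Answer: 13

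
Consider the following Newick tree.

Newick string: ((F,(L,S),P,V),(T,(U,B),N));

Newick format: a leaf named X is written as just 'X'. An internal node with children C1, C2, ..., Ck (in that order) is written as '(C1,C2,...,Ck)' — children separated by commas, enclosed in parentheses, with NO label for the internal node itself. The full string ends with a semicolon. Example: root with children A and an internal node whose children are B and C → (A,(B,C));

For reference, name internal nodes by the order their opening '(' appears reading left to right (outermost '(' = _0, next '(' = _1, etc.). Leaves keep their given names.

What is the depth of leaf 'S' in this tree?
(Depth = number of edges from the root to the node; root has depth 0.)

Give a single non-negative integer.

Answer: 3

Derivation:
Newick: ((F,(L,S),P,V),(T,(U,B),N));
Naming internals by '(' encounter order: outermost '(' = _0, next = _1, ...
Query node: S
Path from root: _0 -> _1 -> _2 -> S
Depth of S: 3 (number of edges from root)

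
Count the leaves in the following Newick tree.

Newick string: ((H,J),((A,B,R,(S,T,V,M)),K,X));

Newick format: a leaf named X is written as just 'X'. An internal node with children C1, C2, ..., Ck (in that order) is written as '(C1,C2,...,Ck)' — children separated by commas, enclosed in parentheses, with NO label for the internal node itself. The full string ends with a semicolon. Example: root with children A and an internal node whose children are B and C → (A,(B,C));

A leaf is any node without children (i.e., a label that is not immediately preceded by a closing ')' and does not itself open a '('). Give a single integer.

Newick: ((H,J),((A,B,R,(S,T,V,M)),K,X));
Scan left-to-right; a leaf is any maximal label run not followed by '(':
  pos 2: leaf 'H' → count = 1
  pos 4: leaf 'J' → count = 2
  pos 9: leaf 'A' → count = 3
  pos 11: leaf 'B' → count = 4
  pos 13: leaf 'R' → count = 5
  pos 16: leaf 'S' → count = 6
  pos 18: leaf 'T' → count = 7
  pos 20: leaf 'V' → count = 8
  pos 22: leaf 'M' → count = 9
  pos 26: leaf 'K' → count = 10
  pos 28: leaf 'X' → count = 11
Total leaves: 11

Answer: 11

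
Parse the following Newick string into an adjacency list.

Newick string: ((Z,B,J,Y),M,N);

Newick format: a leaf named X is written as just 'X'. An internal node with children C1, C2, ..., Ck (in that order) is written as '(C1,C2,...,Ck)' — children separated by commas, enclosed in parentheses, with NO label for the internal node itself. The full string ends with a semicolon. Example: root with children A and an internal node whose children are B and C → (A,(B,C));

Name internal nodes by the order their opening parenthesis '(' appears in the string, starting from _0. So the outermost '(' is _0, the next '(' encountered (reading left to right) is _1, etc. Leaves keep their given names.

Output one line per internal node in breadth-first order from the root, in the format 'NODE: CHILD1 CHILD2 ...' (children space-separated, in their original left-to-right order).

Input: ((Z,B,J,Y),M,N);
Scanning left-to-right, naming '(' by encounter order:
  pos 0: '(' -> open internal node _0 (depth 1)
  pos 1: '(' -> open internal node _1 (depth 2)
  pos 9: ')' -> close internal node _1 (now at depth 1)
  pos 14: ')' -> close internal node _0 (now at depth 0)
Total internal nodes: 2
BFS adjacency from root:
  _0: _1 M N
  _1: Z B J Y

Answer: _0: _1 M N
_1: Z B J Y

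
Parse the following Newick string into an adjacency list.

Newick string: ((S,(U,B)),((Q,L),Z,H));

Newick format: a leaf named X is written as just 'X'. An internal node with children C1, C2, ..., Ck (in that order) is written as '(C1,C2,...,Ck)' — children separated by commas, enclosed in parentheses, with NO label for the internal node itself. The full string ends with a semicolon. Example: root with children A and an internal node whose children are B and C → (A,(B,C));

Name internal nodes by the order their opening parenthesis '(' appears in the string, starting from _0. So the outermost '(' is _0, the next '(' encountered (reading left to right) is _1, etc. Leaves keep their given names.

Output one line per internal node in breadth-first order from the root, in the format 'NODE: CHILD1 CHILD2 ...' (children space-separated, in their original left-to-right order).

Answer: _0: _1 _3
_1: S _2
_3: _4 Z H
_2: U B
_4: Q L

Derivation:
Input: ((S,(U,B)),((Q,L),Z,H));
Scanning left-to-right, naming '(' by encounter order:
  pos 0: '(' -> open internal node _0 (depth 1)
  pos 1: '(' -> open internal node _1 (depth 2)
  pos 4: '(' -> open internal node _2 (depth 3)
  pos 8: ')' -> close internal node _2 (now at depth 2)
  pos 9: ')' -> close internal node _1 (now at depth 1)
  pos 11: '(' -> open internal node _3 (depth 2)
  pos 12: '(' -> open internal node _4 (depth 3)
  pos 16: ')' -> close internal node _4 (now at depth 2)
  pos 21: ')' -> close internal node _3 (now at depth 1)
  pos 22: ')' -> close internal node _0 (now at depth 0)
Total internal nodes: 5
BFS adjacency from root:
  _0: _1 _3
  _1: S _2
  _3: _4 Z H
  _2: U B
  _4: Q L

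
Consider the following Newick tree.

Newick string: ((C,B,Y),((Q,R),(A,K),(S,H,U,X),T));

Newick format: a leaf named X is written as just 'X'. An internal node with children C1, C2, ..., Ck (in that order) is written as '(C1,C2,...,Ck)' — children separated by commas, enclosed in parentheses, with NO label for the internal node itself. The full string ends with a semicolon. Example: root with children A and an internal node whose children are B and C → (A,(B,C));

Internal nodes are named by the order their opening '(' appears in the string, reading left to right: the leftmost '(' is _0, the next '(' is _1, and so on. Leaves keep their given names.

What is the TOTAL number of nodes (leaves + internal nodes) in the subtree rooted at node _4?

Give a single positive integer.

Answer: 3

Derivation:
Newick: ((C,B,Y),((Q,R),(A,K),(S,H,U,X),T));
Locate _4: it is the '(' at position 16 (the 5th '(' reading left to right).
Query: subtree rooted at _4
_4: subtree_size = 1 + 2
  A: subtree_size = 1 + 0
  K: subtree_size = 1 + 0
Total subtree size of _4: 3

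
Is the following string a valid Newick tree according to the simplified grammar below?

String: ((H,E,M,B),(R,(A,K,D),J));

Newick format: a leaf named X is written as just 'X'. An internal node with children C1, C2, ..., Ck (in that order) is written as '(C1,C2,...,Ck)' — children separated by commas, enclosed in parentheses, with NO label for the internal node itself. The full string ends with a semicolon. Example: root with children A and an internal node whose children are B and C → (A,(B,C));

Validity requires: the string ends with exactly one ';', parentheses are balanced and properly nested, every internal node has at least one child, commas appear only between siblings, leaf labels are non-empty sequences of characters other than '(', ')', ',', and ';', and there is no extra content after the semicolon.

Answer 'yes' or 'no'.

Answer: yes

Derivation:
Input: ((H,E,M,B),(R,(A,K,D),J));
Paren balance: 4 '(' vs 4 ')' OK
Ends with single ';': True
Full parse: OK
Valid: True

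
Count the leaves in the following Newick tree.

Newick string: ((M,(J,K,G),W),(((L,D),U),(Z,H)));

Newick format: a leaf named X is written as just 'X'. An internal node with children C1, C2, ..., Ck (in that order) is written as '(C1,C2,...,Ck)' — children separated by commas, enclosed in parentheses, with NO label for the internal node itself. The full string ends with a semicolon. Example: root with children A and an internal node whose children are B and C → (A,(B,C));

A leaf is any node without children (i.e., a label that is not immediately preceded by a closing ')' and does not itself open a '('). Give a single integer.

Answer: 10

Derivation:
Newick: ((M,(J,K,G),W),(((L,D),U),(Z,H)));
Scan left-to-right; a leaf is any maximal label run not followed by '(':
  pos 2: leaf 'M' → count = 1
  pos 5: leaf 'J' → count = 2
  pos 7: leaf 'K' → count = 3
  pos 9: leaf 'G' → count = 4
  pos 12: leaf 'W' → count = 5
  pos 18: leaf 'L' → count = 6
  pos 20: leaf 'D' → count = 7
  pos 23: leaf 'U' → count = 8
  pos 27: leaf 'Z' → count = 9
  pos 29: leaf 'H' → count = 10
Total leaves: 10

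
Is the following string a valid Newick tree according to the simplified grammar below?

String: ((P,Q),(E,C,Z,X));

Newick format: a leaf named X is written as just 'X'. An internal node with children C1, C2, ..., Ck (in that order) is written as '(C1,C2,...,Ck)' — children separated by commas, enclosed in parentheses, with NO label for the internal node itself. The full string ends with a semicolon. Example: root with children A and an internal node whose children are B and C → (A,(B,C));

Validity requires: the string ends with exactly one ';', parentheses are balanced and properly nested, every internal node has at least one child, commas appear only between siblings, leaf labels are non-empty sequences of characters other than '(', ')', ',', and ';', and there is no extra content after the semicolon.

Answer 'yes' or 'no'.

Input: ((P,Q),(E,C,Z,X));
Paren balance: 3 '(' vs 3 ')' OK
Ends with single ';': True
Full parse: OK
Valid: True

Answer: yes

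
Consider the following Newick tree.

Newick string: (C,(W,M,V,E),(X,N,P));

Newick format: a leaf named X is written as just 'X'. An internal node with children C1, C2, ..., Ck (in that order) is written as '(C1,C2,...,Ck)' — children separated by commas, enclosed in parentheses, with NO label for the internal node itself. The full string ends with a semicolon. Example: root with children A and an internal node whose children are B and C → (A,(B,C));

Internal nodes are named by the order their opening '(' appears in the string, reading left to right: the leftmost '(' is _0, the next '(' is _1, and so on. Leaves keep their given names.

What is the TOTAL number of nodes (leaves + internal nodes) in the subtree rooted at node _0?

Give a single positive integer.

Answer: 11

Derivation:
Newick: (C,(W,M,V,E),(X,N,P));
Locate _0: it is the '(' at position 0 (the 1st '(' reading left to right).
Query: subtree rooted at _0
_0: subtree_size = 1 + 10
  C: subtree_size = 1 + 0
  _1: subtree_size = 1 + 4
    W: subtree_size = 1 + 0
    M: subtree_size = 1 + 0
    V: subtree_size = 1 + 0
    E: subtree_size = 1 + 0
  _2: subtree_size = 1 + 3
    X: subtree_size = 1 + 0
    N: subtree_size = 1 + 0
    P: subtree_size = 1 + 0
Total subtree size of _0: 11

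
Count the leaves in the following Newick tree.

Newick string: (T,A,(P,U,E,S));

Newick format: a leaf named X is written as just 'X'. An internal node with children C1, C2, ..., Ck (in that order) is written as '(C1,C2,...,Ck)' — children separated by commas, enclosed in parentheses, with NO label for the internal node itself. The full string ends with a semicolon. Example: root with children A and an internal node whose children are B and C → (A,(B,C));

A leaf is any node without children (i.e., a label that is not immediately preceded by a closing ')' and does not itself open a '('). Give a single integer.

Answer: 6

Derivation:
Newick: (T,A,(P,U,E,S));
Scan left-to-right; a leaf is any maximal label run not followed by '(':
  pos 1: leaf 'T' → count = 1
  pos 3: leaf 'A' → count = 2
  pos 6: leaf 'P' → count = 3
  pos 8: leaf 'U' → count = 4
  pos 10: leaf 'E' → count = 5
  pos 12: leaf 'S' → count = 6
Total leaves: 6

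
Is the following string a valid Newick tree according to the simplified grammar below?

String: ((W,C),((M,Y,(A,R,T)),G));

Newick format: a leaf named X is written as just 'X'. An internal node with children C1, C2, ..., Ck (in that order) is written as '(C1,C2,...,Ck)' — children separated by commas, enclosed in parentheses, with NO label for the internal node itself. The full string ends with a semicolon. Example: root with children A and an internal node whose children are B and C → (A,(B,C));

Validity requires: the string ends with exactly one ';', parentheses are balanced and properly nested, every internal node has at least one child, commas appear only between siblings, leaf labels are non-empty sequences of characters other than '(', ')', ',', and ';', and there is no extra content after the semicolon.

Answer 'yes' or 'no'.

Input: ((W,C),((M,Y,(A,R,T)),G));
Paren balance: 5 '(' vs 5 ')' OK
Ends with single ';': True
Full parse: OK
Valid: True

Answer: yes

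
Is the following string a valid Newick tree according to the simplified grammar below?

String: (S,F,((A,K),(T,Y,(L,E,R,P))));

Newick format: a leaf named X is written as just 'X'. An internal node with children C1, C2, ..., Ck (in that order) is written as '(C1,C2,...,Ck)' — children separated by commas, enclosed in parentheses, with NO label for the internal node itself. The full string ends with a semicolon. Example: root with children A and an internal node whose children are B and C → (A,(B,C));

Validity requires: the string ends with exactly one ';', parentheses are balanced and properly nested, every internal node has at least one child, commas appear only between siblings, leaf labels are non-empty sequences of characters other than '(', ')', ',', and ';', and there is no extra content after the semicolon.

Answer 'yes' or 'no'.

Input: (S,F,((A,K),(T,Y,(L,E,R,P))));
Paren balance: 5 '(' vs 5 ')' OK
Ends with single ';': True
Full parse: OK
Valid: True

Answer: yes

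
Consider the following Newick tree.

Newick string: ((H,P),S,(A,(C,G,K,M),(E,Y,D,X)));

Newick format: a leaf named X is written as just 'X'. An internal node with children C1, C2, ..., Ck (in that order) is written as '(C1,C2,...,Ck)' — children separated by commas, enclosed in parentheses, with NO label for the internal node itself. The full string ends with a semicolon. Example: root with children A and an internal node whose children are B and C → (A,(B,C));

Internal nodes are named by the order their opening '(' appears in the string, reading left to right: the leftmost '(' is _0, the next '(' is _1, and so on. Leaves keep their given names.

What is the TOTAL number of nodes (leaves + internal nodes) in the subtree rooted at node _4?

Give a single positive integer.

Newick: ((H,P),S,(A,(C,G,K,M),(E,Y,D,X)));
Locate _4: it is the '(' at position 22 (the 5th '(' reading left to right).
Query: subtree rooted at _4
_4: subtree_size = 1 + 4
  E: subtree_size = 1 + 0
  Y: subtree_size = 1 + 0
  D: subtree_size = 1 + 0
  X: subtree_size = 1 + 0
Total subtree size of _4: 5

Answer: 5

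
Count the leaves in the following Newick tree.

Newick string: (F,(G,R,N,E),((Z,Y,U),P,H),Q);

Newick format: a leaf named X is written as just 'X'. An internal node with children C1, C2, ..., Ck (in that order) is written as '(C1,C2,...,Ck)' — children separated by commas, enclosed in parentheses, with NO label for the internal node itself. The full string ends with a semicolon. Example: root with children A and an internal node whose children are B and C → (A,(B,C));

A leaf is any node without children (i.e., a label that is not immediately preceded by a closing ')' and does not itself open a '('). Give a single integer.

Answer: 11

Derivation:
Newick: (F,(G,R,N,E),((Z,Y,U),P,H),Q);
Scan left-to-right; a leaf is any maximal label run not followed by '(':
  pos 1: leaf 'F' → count = 1
  pos 4: leaf 'G' → count = 2
  pos 6: leaf 'R' → count = 3
  pos 8: leaf 'N' → count = 4
  pos 10: leaf 'E' → count = 5
  pos 15: leaf 'Z' → count = 6
  pos 17: leaf 'Y' → count = 7
  pos 19: leaf 'U' → count = 8
  pos 22: leaf 'P' → count = 9
  pos 24: leaf 'H' → count = 10
  pos 27: leaf 'Q' → count = 11
Total leaves: 11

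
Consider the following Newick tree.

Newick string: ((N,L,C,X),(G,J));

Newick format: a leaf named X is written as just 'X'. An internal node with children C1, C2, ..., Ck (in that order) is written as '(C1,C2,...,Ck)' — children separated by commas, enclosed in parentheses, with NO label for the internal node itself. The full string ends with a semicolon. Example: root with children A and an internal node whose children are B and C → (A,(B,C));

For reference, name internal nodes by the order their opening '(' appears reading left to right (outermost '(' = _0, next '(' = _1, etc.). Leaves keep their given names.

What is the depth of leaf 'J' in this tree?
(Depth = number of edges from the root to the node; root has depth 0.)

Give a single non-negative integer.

Answer: 2

Derivation:
Newick: ((N,L,C,X),(G,J));
Naming internals by '(' encounter order: outermost '(' = _0, next = _1, ...
Query node: J
Path from root: _0 -> _2 -> J
Depth of J: 2 (number of edges from root)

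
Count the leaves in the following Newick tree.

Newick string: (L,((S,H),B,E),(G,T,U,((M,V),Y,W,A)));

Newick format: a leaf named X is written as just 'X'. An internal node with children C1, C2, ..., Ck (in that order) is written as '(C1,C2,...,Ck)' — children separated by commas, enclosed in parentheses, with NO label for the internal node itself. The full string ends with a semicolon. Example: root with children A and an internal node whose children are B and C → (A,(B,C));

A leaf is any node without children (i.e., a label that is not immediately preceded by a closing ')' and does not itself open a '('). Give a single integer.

Answer: 13

Derivation:
Newick: (L,((S,H),B,E),(G,T,U,((M,V),Y,W,A)));
Scan left-to-right; a leaf is any maximal label run not followed by '(':
  pos 1: leaf 'L' → count = 1
  pos 5: leaf 'S' → count = 2
  pos 7: leaf 'H' → count = 3
  pos 10: leaf 'B' → count = 4
  pos 12: leaf 'E' → count = 5
  pos 16: leaf 'G' → count = 6
  pos 18: leaf 'T' → count = 7
  pos 20: leaf 'U' → count = 8
  pos 24: leaf 'M' → count = 9
  pos 26: leaf 'V' → count = 10
  pos 29: leaf 'Y' → count = 11
  pos 31: leaf 'W' → count = 12
  pos 33: leaf 'A' → count = 13
Total leaves: 13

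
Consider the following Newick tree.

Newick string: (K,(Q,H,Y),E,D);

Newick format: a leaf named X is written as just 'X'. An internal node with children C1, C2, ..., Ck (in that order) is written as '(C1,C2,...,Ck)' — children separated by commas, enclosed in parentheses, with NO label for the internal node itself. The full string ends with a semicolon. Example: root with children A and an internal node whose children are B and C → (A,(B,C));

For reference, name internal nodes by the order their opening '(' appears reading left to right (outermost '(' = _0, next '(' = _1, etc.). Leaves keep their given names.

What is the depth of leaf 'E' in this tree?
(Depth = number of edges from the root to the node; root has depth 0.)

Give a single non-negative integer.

Newick: (K,(Q,H,Y),E,D);
Naming internals by '(' encounter order: outermost '(' = _0, next = _1, ...
Query node: E
Path from root: _0 -> E
Depth of E: 1 (number of edges from root)

Answer: 1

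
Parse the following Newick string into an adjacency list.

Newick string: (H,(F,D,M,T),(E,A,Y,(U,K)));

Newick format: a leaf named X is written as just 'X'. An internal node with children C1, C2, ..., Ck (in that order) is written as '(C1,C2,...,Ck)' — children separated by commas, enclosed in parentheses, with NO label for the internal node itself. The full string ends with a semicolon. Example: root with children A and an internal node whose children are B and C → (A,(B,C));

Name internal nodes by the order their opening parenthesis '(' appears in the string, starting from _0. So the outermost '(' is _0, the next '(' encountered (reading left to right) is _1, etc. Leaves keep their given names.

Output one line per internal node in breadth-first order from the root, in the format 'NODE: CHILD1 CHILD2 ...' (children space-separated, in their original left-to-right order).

Answer: _0: H _1 _2
_1: F D M T
_2: E A Y _3
_3: U K

Derivation:
Input: (H,(F,D,M,T),(E,A,Y,(U,K)));
Scanning left-to-right, naming '(' by encounter order:
  pos 0: '(' -> open internal node _0 (depth 1)
  pos 3: '(' -> open internal node _1 (depth 2)
  pos 11: ')' -> close internal node _1 (now at depth 1)
  pos 13: '(' -> open internal node _2 (depth 2)
  pos 20: '(' -> open internal node _3 (depth 3)
  pos 24: ')' -> close internal node _3 (now at depth 2)
  pos 25: ')' -> close internal node _2 (now at depth 1)
  pos 26: ')' -> close internal node _0 (now at depth 0)
Total internal nodes: 4
BFS adjacency from root:
  _0: H _1 _2
  _1: F D M T
  _2: E A Y _3
  _3: U K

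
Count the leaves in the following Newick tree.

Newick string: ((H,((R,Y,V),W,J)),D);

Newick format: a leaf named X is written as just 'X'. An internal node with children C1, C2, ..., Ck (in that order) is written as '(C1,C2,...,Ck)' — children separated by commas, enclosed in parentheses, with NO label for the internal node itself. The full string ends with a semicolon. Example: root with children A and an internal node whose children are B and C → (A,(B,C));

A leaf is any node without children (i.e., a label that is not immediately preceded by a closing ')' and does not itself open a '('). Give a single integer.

Answer: 7

Derivation:
Newick: ((H,((R,Y,V),W,J)),D);
Scan left-to-right; a leaf is any maximal label run not followed by '(':
  pos 2: leaf 'H' → count = 1
  pos 6: leaf 'R' → count = 2
  pos 8: leaf 'Y' → count = 3
  pos 10: leaf 'V' → count = 4
  pos 13: leaf 'W' → count = 5
  pos 15: leaf 'J' → count = 6
  pos 19: leaf 'D' → count = 7
Total leaves: 7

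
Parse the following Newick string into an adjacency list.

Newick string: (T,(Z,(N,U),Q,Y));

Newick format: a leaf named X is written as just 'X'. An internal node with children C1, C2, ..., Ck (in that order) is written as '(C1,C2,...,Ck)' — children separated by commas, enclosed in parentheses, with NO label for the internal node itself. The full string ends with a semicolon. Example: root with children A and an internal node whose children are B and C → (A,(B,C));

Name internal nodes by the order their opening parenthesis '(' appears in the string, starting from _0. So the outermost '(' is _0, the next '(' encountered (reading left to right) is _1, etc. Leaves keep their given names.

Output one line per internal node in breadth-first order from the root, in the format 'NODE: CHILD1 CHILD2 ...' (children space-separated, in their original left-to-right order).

Input: (T,(Z,(N,U),Q,Y));
Scanning left-to-right, naming '(' by encounter order:
  pos 0: '(' -> open internal node _0 (depth 1)
  pos 3: '(' -> open internal node _1 (depth 2)
  pos 6: '(' -> open internal node _2 (depth 3)
  pos 10: ')' -> close internal node _2 (now at depth 2)
  pos 15: ')' -> close internal node _1 (now at depth 1)
  pos 16: ')' -> close internal node _0 (now at depth 0)
Total internal nodes: 3
BFS adjacency from root:
  _0: T _1
  _1: Z _2 Q Y
  _2: N U

Answer: _0: T _1
_1: Z _2 Q Y
_2: N U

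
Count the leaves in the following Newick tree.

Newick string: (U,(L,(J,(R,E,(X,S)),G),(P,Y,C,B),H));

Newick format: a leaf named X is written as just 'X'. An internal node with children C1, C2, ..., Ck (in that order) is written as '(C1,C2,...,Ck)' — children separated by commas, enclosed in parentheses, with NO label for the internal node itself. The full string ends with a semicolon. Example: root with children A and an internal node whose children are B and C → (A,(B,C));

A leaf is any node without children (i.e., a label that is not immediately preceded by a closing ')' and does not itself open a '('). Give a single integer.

Newick: (U,(L,(J,(R,E,(X,S)),G),(P,Y,C,B),H));
Scan left-to-right; a leaf is any maximal label run not followed by '(':
  pos 1: leaf 'U' → count = 1
  pos 4: leaf 'L' → count = 2
  pos 7: leaf 'J' → count = 3
  pos 10: leaf 'R' → count = 4
  pos 12: leaf 'E' → count = 5
  pos 15: leaf 'X' → count = 6
  pos 17: leaf 'S' → count = 7
  pos 21: leaf 'G' → count = 8
  pos 25: leaf 'P' → count = 9
  pos 27: leaf 'Y' → count = 10
  pos 29: leaf 'C' → count = 11
  pos 31: leaf 'B' → count = 12
  pos 34: leaf 'H' → count = 13
Total leaves: 13

Answer: 13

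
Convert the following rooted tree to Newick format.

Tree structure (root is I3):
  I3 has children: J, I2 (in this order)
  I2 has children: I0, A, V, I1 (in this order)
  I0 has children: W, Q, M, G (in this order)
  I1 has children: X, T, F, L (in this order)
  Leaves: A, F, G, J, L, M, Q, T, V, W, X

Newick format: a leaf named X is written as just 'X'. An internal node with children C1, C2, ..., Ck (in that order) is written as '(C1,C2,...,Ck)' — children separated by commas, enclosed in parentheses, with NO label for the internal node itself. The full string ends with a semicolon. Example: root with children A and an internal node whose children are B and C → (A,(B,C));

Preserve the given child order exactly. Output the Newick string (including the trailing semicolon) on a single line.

Answer: (J,((W,Q,M,G),A,V,(X,T,F,L)));

Derivation:
internal I3 with children ['J', 'I2']
  leaf 'J' → 'J'
  internal I2 with children ['I0', 'A', 'V', 'I1']
    internal I0 with children ['W', 'Q', 'M', 'G']
      leaf 'W' → 'W'
      leaf 'Q' → 'Q'
      leaf 'M' → 'M'
      leaf 'G' → 'G'
    → '(W,Q,M,G)'
    leaf 'A' → 'A'
    leaf 'V' → 'V'
    internal I1 with children ['X', 'T', 'F', 'L']
      leaf 'X' → 'X'
      leaf 'T' → 'T'
      leaf 'F' → 'F'
      leaf 'L' → 'L'
    → '(X,T,F,L)'
  → '((W,Q,M,G),A,V,(X,T,F,L))'
→ '(J,((W,Q,M,G),A,V,(X,T,F,L)))'
Final: (J,((W,Q,M,G),A,V,(X,T,F,L)));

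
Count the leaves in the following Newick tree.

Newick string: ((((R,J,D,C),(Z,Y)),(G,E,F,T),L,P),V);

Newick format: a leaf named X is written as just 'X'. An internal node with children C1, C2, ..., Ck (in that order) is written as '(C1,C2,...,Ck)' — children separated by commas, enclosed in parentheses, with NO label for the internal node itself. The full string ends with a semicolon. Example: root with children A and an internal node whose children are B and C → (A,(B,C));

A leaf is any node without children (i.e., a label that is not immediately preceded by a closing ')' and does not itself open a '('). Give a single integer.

Newick: ((((R,J,D,C),(Z,Y)),(G,E,F,T),L,P),V);
Scan left-to-right; a leaf is any maximal label run not followed by '(':
  pos 4: leaf 'R' → count = 1
  pos 6: leaf 'J' → count = 2
  pos 8: leaf 'D' → count = 3
  pos 10: leaf 'C' → count = 4
  pos 14: leaf 'Z' → count = 5
  pos 16: leaf 'Y' → count = 6
  pos 21: leaf 'G' → count = 7
  pos 23: leaf 'E' → count = 8
  pos 25: leaf 'F' → count = 9
  pos 27: leaf 'T' → count = 10
  pos 30: leaf 'L' → count = 11
  pos 32: leaf 'P' → count = 12
  pos 35: leaf 'V' → count = 13
Total leaves: 13

Answer: 13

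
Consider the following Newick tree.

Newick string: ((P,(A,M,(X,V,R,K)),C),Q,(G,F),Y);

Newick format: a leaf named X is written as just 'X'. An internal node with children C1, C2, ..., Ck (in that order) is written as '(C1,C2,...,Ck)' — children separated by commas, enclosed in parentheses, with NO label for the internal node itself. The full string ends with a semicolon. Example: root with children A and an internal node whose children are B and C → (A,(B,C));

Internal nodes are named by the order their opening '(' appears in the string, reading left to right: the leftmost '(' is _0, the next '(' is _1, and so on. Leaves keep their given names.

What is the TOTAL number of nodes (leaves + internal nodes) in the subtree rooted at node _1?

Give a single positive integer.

Answer: 11

Derivation:
Newick: ((P,(A,M,(X,V,R,K)),C),Q,(G,F),Y);
Locate _1: it is the '(' at position 1 (the 2nd '(' reading left to right).
Query: subtree rooted at _1
_1: subtree_size = 1 + 10
  P: subtree_size = 1 + 0
  _2: subtree_size = 1 + 7
    A: subtree_size = 1 + 0
    M: subtree_size = 1 + 0
    _3: subtree_size = 1 + 4
      X: subtree_size = 1 + 0
      V: subtree_size = 1 + 0
      R: subtree_size = 1 + 0
      K: subtree_size = 1 + 0
  C: subtree_size = 1 + 0
Total subtree size of _1: 11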